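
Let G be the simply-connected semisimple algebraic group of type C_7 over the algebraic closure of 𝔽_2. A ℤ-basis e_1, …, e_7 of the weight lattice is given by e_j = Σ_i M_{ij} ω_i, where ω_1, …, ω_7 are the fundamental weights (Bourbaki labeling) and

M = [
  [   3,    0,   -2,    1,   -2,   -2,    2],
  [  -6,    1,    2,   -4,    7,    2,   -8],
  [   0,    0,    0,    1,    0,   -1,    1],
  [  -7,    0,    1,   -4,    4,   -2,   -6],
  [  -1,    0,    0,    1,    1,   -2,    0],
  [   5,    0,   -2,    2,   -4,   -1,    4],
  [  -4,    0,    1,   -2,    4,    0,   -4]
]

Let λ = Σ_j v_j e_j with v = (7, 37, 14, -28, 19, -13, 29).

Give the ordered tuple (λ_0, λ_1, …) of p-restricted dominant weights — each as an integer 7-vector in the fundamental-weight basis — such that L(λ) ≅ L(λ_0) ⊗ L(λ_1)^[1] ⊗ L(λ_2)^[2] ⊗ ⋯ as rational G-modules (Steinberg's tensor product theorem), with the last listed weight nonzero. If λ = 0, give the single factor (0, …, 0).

((1, 0, 0, 1, 0, 0, 0), (1, 1, 1, 0, 1, 0, 1), (0, 0, 1, 1, 0, 1, 0), (1, 1, 1, 0, 1, 0, 0))

Compute c_i = Σ_j M_{ij} v_j with v = (7, 37, 14, -28, 19, -13, 29):
  c_1 = 3*7 + 0*37 + -2*14 + 1*-28 + -2*19 + -2*-13 + 2*29 = 11
  c_2 = -6*7 + 1*37 + 2*14 + -4*-28 + 7*19 + 2*-13 + -8*29 = 10
  c_3 = 0*7 + 0*37 + 0*14 + 1*-28 + 0*19 + -1*-13 + 1*29 = 14
  c_4 = -7*7 + 0*37 + 1*14 + -4*-28 + 4*19 + -2*-13 + -6*29 = 5
  c_5 = -1*7 + 0*37 + 0*14 + 1*-28 + 1*19 + -2*-13 + 0*29 = 10
  c_6 = 5*7 + 0*37 + -2*14 + 2*-28 + -4*19 + -1*-13 + 4*29 = 4
  c_7 = -4*7 + 0*37 + 1*14 + -2*-28 + 4*19 + 0*-13 + -4*29 = 2
Writing each c_i in base p = 2:
  c_1 = 11 = 1·2^0 + 1·2^1 + 0·2^2 + 1·2^3
  c_2 = 10 = 0·2^0 + 1·2^1 + 0·2^2 + 1·2^3
  c_3 = 14 = 0·2^0 + 1·2^1 + 1·2^2 + 1·2^3
  c_4 = 5 = 1·2^0 + 0·2^1 + 1·2^2
  c_5 = 10 = 0·2^0 + 1·2^1 + 0·2^2 + 1·2^3
  c_6 = 4 = 0·2^0 + 0·2^1 + 1·2^2
  c_7 = 2 = 0·2^0 + 1·2^1
Factor λ_0 = (1, 0, 0, 1, 0, 0, 0)
Factor λ_1 = (1, 1, 1, 0, 1, 0, 1)
Factor λ_2 = (0, 0, 1, 1, 0, 1, 0)
Factor λ_3 = (1, 1, 1, 0, 1, 0, 0)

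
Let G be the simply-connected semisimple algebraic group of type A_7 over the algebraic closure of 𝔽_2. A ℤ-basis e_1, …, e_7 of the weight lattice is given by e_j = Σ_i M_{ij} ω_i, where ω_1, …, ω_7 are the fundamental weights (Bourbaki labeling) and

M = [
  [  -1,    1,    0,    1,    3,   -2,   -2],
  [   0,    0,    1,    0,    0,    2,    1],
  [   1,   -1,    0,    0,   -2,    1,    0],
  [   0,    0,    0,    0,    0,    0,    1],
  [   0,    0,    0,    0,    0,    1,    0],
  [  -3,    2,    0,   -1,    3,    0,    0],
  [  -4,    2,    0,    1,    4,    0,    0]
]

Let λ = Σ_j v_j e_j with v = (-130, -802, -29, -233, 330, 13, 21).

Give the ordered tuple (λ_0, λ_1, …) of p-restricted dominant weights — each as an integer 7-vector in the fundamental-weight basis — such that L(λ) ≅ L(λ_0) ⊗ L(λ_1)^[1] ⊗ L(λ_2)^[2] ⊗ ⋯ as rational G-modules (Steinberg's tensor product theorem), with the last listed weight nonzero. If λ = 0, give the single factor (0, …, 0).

((1, 0, 1, 1, 1, 1, 1), (0, 1, 0, 0, 0, 0, 1), (0, 0, 0, 1, 1, 0, 0), (0, 0, 1, 0, 1, 1, 0), (1, 1, 1, 1, 0, 0, 0))

Converting to the ω-basis (c_i = row i of M dotted with v = (-130, -802, -29, -233, 330, 13, 21)):
  c_1 = -1*-130 + 1*-802 + 0*-29 + 1*-233 + 3*330 + -2*13 + -2*21 = 17
  c_2 = 0*-130 + 0*-802 + 1*-29 + 0*-233 + 0*330 + 2*13 + 1*21 = 18
  c_3 = 1*-130 + -1*-802 + 0*-29 + 0*-233 + -2*330 + 1*13 + 0*21 = 25
  c_4 = 0*-130 + 0*-802 + 0*-29 + 0*-233 + 0*330 + 0*13 + 1*21 = 21
  c_5 = 0*-130 + 0*-802 + 0*-29 + 0*-233 + 0*330 + 1*13 + 0*21 = 13
  c_6 = -3*-130 + 2*-802 + 0*-29 + -1*-233 + 3*330 + 0*13 + 0*21 = 9
  c_7 = -4*-130 + 2*-802 + 0*-29 + 1*-233 + 4*330 + 0*13 + 0*21 = 3
Expand coordinatewise in base 2:
  c_1 = 17 = 1·2^0 + 0·2^1 + 0·2^2 + 0·2^3 + 1·2^4
  c_2 = 18 = 0·2^0 + 1·2^1 + 0·2^2 + 0·2^3 + 1·2^4
  c_3 = 25 = 1·2^0 + 0·2^1 + 0·2^2 + 1·2^3 + 1·2^4
  c_4 = 21 = 1·2^0 + 0·2^1 + 1·2^2 + 0·2^3 + 1·2^4
  c_5 = 13 = 1·2^0 + 0·2^1 + 1·2^2 + 1·2^3
  c_6 = 9 = 1·2^0 + 0·2^1 + 0·2^2 + 1·2^3
  c_7 = 3 = 1·2^0 + 1·2^1
p-restricted factor λ_0 = (1, 0, 1, 1, 1, 1, 1)
p-restricted factor λ_1 = (0, 1, 0, 0, 0, 0, 1)
p-restricted factor λ_2 = (0, 0, 0, 1, 1, 0, 0)
p-restricted factor λ_3 = (0, 0, 1, 0, 1, 1, 0)
p-restricted factor λ_4 = (1, 1, 1, 1, 0, 0, 0)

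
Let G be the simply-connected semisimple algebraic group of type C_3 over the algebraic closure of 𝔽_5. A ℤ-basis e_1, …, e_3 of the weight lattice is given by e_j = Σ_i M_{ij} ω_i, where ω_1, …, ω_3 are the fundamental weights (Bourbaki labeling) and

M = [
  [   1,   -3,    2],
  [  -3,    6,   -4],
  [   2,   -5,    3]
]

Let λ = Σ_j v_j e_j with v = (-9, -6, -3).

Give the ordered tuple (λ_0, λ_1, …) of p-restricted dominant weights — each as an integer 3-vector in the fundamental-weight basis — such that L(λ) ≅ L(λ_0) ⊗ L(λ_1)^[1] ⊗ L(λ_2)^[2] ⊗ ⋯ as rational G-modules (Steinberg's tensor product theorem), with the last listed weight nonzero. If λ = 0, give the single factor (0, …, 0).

Change of basis e → ω: c = M·v where v = (-9, -6, -3):
  c_1 = (1)·(-9) + (-3)·(-6) + (2)·(-3) = 3
  c_2 = (-3)·(-9) + (6)·(-6) + (-4)·(-3) = 3
  c_3 = (2)·(-9) + (-5)·(-6) + (3)·(-3) = 3
Base-5 expansion of each c_i:
  c_1 = 3 = 3·5^0
  c_2 = 3 = 3·5^0
  c_3 = 3 = 3·5^0
p-restricted factor λ_0 = (3, 3, 3)

((3, 3, 3),)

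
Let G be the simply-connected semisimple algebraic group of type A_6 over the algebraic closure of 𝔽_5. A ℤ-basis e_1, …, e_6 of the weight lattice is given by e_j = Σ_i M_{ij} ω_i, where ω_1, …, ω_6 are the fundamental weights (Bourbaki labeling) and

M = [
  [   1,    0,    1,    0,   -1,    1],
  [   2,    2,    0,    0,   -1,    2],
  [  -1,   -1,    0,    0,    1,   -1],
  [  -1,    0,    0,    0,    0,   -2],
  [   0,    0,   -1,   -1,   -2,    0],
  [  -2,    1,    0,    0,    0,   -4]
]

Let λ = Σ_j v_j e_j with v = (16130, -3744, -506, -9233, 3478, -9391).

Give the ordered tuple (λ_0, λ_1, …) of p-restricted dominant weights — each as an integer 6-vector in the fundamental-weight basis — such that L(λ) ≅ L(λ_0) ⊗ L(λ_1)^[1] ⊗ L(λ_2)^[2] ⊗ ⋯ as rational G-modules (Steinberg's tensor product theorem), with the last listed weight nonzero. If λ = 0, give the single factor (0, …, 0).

In the fundamental-weight basis, λ has coordinates c = M·v (v = (16130, -3744, -506, -9233, 3478, -9391)):
  c_1 = 1·16130 + (0)·(-3744) + (1)·(-506) + (0)·(-9233) + (-1)·(3478) + (1)·(-9391) = 2755
  c_2 = 2·16130 + (2)·(-3744) + (0)·(-506) + (0)·(-9233) + (-1)·(3478) + (2)·(-9391) = 2512
  c_3 = (-1)·(16130) + (-1)·(-3744) + (0)·(-506) + (0)·(-9233) + 1·3478 + (-1)·(-9391) = 483
  c_4 = (-1)·(16130) + (0)·(-3744) + (0)·(-506) + (0)·(-9233) + 0·3478 + (-2)·(-9391) = 2652
  c_5 = 0·16130 + (0)·(-3744) + (-1)·(-506) + (-1)·(-9233) + (-2)·(3478) + (0)·(-9391) = 2783
  c_6 = (-2)·(16130) + (1)·(-3744) + (0)·(-506) + (0)·(-9233) + 0·3478 + (-4)·(-9391) = 1560
p = 5; digits c_i = Σ_j d_{ij}·5^j, 0 ≤ d_{ij} < 5:
  c_1 = 2755 = 0·5^0 + 1·5^1 + 0·5^2 + 2·5^3 + 4·5^4
  c_2 = 2512 = 2·5^0 + 2·5^1 + 0·5^2 + 0·5^3 + 4·5^4
  c_3 = 483 = 3·5^0 + 1·5^1 + 4·5^2 + 3·5^3
  c_4 = 2652 = 2·5^0 + 0·5^1 + 1·5^2 + 1·5^3 + 4·5^4
  c_5 = 2783 = 3·5^0 + 1·5^1 + 1·5^2 + 2·5^3 + 4·5^4
  c_6 = 1560 = 0·5^0 + 2·5^1 + 2·5^2 + 2·5^3 + 2·5^4
p-restricted factor λ_0 = (0, 2, 3, 2, 3, 0)
p-restricted factor λ_1 = (1, 2, 1, 0, 1, 2)
p-restricted factor λ_2 = (0, 0, 4, 1, 1, 2)
p-restricted factor λ_3 = (2, 0, 3, 1, 2, 2)
p-restricted factor λ_4 = (4, 4, 0, 4, 4, 2)

((0, 2, 3, 2, 3, 0), (1, 2, 1, 0, 1, 2), (0, 0, 4, 1, 1, 2), (2, 0, 3, 1, 2, 2), (4, 4, 0, 4, 4, 2))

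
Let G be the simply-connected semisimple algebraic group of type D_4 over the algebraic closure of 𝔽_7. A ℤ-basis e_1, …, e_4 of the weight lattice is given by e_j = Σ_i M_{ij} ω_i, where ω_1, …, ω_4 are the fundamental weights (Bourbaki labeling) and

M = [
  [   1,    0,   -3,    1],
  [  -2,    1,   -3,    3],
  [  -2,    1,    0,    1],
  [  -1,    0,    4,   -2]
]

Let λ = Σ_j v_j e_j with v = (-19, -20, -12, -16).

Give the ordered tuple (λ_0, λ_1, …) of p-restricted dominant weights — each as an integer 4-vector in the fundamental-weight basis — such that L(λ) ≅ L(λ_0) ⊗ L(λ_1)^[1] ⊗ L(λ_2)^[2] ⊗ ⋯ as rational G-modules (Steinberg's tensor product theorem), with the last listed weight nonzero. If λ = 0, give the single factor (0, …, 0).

((1, 6, 2, 3),)

ω-coordinates c = M·v, v = (-19, -20, -12, -16):
  c_1 = (1)·(-19) + (0)·(-20) + (-3)·(-12) + (1)·(-16) = 1
  c_2 = (-2)·(-19) + (1)·(-20) + (-3)·(-12) + (3)·(-16) = 6
  c_3 = (-2)·(-19) + (1)·(-20) + (0)·(-12) + (1)·(-16) = 2
  c_4 = (-1)·(-19) + (0)·(-20) + (4)·(-12) + (-2)·(-16) = 3
Base-7 expansion of each c_i:
  c_1 = 1 = 1·7^0
  c_2 = 6 = 6·7^0
  c_3 = 2 = 2·7^0
  c_4 = 3 = 3·7^0
λ_0 = (1, 6, 2, 3)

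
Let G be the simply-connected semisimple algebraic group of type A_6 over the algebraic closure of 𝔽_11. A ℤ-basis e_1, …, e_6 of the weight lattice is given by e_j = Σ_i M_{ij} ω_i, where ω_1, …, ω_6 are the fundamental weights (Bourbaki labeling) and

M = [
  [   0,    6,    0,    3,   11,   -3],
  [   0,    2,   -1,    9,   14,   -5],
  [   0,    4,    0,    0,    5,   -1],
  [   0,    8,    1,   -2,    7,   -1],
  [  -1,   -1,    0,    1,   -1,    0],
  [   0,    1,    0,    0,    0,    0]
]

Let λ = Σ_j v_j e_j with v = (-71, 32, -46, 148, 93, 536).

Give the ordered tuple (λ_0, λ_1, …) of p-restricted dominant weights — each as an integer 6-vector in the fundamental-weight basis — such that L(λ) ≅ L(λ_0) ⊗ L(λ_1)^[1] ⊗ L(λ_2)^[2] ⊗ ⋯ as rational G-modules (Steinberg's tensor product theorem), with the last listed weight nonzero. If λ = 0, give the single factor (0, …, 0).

((7, 9, 2, 7, 6, 10), (4, 5, 5, 2, 8, 2))

Compute c_i = Σ_j M_{ij} v_j with v = (-71, 32, -46, 148, 93, 536):
  c_1 = 0*-71 + 6*32 + 0*-46 + 3*148 + 11*93 + -3*536 = 51
  c_2 = 0*-71 + 2*32 + -1*-46 + 9*148 + 14*93 + -5*536 = 64
  c_3 = 0*-71 + 4*32 + 0*-46 + 0*148 + 5*93 + -1*536 = 57
  c_4 = 0*-71 + 8*32 + 1*-46 + -2*148 + 7*93 + -1*536 = 29
  c_5 = -1*-71 + -1*32 + 0*-46 + 1*148 + -1*93 + 0*536 = 94
  c_6 = 0*-71 + 1*32 + 0*-46 + 0*148 + 0*93 + 0*536 = 32
Writing each c_i in base p = 11:
  c_1 = 51 = 7·11^0 + 4·11^1
  c_2 = 64 = 9·11^0 + 5·11^1
  c_3 = 57 = 2·11^0 + 5·11^1
  c_4 = 29 = 7·11^0 + 2·11^1
  c_5 = 94 = 6·11^0 + 8·11^1
  c_6 = 32 = 10·11^0 + 2·11^1
p-restricted factor λ_0 = (7, 9, 2, 7, 6, 10)
p-restricted factor λ_1 = (4, 5, 5, 2, 8, 2)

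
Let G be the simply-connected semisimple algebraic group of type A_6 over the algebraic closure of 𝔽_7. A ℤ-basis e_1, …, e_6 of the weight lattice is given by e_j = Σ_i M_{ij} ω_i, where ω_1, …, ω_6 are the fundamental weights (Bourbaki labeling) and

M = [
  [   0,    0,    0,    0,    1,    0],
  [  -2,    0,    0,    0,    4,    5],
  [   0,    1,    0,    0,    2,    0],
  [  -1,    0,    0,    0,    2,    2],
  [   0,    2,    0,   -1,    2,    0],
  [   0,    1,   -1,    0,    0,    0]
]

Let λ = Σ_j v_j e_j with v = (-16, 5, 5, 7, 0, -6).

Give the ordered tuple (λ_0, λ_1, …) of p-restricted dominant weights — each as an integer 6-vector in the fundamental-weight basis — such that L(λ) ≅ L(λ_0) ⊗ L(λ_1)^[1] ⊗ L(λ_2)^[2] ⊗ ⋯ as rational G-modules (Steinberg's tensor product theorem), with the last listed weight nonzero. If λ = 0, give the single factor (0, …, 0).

Converting to the ω-basis (c_i = row i of M dotted with v = (-16, 5, 5, 7, 0, -6)):
  c_1 = (0)·(-16) + (0)·(5) + (0)·(5) + (0)·(7) + (1)·(0) + (0)·(-6) = 0
  c_2 = (-2)·(-16) + (0)·(5) + (0)·(5) + (0)·(7) + (4)·(0) + (5)·(-6) = 2
  c_3 = (0)·(-16) + (1)·(5) + (0)·(5) + (0)·(7) + (2)·(0) + (0)·(-6) = 5
  c_4 = (-1)·(-16) + (0)·(5) + (0)·(5) + (0)·(7) + (2)·(0) + (2)·(-6) = 4
  c_5 = (0)·(-16) + (2)·(5) + (0)·(5) + (-1)·(7) + (2)·(0) + (0)·(-6) = 3
  c_6 = (0)·(-16) + (1)·(5) + (-1)·(5) + (0)·(7) + (0)·(0) + (0)·(-6) = 0
Writing each c_i in base p = 7:
  c_1 = 0
  c_2 = 2 = 2·7^0
  c_3 = 5 = 5·7^0
  c_4 = 4 = 4·7^0
  c_5 = 3 = 3·7^0
  c_6 = 0
p-restricted factor λ_0 = (0, 2, 5, 4, 3, 0)

((0, 2, 5, 4, 3, 0),)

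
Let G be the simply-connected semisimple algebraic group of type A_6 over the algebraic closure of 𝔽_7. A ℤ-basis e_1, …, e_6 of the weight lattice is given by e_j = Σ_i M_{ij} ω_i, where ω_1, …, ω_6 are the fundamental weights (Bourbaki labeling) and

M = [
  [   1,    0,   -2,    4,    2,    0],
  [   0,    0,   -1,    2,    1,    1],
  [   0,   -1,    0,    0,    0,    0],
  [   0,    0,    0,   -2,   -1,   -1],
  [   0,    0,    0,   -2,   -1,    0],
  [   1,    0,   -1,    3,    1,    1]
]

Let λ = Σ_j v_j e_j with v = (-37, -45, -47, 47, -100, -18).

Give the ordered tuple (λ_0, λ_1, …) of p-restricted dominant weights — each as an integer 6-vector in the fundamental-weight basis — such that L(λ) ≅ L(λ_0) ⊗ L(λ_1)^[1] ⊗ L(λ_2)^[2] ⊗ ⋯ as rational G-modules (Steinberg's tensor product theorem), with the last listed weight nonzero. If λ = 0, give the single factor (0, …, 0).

((3, 2, 3, 3, 6, 5), (6, 3, 6, 3, 0, 4))

Converting to the ω-basis (c_i = row i of M dotted with v = (-37, -45, -47, 47, -100, -18)):
  c_1 = 1*-37 + 0*-45 + -2*-47 + 4*47 + 2*-100 + 0*-18 = 45
  c_2 = 0*-37 + 0*-45 + -1*-47 + 2*47 + 1*-100 + 1*-18 = 23
  c_3 = 0*-37 + -1*-45 + 0*-47 + 0*47 + 0*-100 + 0*-18 = 45
  c_4 = 0*-37 + 0*-45 + 0*-47 + -2*47 + -1*-100 + -1*-18 = 24
  c_5 = 0*-37 + 0*-45 + 0*-47 + -2*47 + -1*-100 + 0*-18 = 6
  c_6 = 1*-37 + 0*-45 + -1*-47 + 3*47 + 1*-100 + 1*-18 = 33
Expand coordinatewise in base 7:
  c_1 = 45 = 3·7^0 + 6·7^1
  c_2 = 23 = 2·7^0 + 3·7^1
  c_3 = 45 = 3·7^0 + 6·7^1
  c_4 = 24 = 3·7^0 + 3·7^1
  c_5 = 6 = 6·7^0
  c_6 = 33 = 5·7^0 + 4·7^1
λ_0 = (3, 2, 3, 3, 6, 5)
λ_1 = (6, 3, 6, 3, 0, 4)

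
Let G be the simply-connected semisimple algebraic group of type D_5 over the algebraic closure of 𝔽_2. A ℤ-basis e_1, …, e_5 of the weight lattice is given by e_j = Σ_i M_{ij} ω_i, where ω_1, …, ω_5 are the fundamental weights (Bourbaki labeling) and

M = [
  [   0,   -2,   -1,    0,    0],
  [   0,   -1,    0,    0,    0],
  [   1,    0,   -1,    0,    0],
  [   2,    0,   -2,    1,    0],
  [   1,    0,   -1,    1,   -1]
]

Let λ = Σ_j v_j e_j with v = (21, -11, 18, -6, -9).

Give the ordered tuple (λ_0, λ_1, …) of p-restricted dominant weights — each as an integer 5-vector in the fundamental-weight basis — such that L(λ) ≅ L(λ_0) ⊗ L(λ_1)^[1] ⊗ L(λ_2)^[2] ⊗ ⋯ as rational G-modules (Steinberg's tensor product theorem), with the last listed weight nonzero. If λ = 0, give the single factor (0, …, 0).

Compute c_i = Σ_j M_{ij} v_j with v = (21, -11, 18, -6, -9):
  c_1 = 0*21 + -2*-11 + -1*18 + 0*-6 + 0*-9 = 4
  c_2 = 0*21 + -1*-11 + 0*18 + 0*-6 + 0*-9 = 11
  c_3 = 1*21 + 0*-11 + -1*18 + 0*-6 + 0*-9 = 3
  c_4 = 2*21 + 0*-11 + -2*18 + 1*-6 + 0*-9 = 0
  c_5 = 1*21 + 0*-11 + -1*18 + 1*-6 + -1*-9 = 6
Base-2 expansion of each c_i:
  c_1 = 4 = 0·2^0 + 0·2^1 + 1·2^2
  c_2 = 11 = 1·2^0 + 1·2^1 + 0·2^2 + 1·2^3
  c_3 = 3 = 1·2^0 + 1·2^1
  c_4 = 0
  c_5 = 6 = 0·2^0 + 1·2^1 + 1·2^2
λ_0 = (0, 1, 1, 0, 0)
λ_1 = (0, 1, 1, 0, 1)
λ_2 = (1, 0, 0, 0, 1)
λ_3 = (0, 1, 0, 0, 0)

((0, 1, 1, 0, 0), (0, 1, 1, 0, 1), (1, 0, 0, 0, 1), (0, 1, 0, 0, 0))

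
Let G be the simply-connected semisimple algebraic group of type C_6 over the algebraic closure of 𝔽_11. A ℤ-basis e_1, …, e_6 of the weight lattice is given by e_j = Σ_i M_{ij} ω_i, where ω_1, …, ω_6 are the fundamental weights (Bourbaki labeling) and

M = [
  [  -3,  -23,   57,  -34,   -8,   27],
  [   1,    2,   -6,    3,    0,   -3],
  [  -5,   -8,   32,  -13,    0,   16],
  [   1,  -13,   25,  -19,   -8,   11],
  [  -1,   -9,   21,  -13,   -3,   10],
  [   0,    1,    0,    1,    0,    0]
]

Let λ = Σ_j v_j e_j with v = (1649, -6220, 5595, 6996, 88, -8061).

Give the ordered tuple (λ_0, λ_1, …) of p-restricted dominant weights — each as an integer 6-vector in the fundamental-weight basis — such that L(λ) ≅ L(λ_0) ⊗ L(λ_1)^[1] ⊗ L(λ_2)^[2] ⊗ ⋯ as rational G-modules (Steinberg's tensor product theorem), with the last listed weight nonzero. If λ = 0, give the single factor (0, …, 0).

((10, 7, 4, 8, 4, 6), (7, 7, 2, 7, 0, 4), (6, 6, 5, 0, 0, 6))

In the fundamental-weight basis, λ has coordinates c = M·v (v = (1649, -6220, 5595, 6996, 88, -8061)):
  c_1 = (-3)·(1649) + (-23)·(-6220) + (57)·(5595) + (-34)·(6996) + (-8)·(88) + (27)·(-8061) = 813
  c_2 = (1)·(1649) + (2)·(-6220) + (-6)·(5595) + (3)·(6996) + (0)·(88) + (-3)·(-8061) = 810
  c_3 = (-5)·(1649) + (-8)·(-6220) + (32)·(5595) + (-13)·(6996) + (0)·(88) + (16)·(-8061) = 631
  c_4 = (1)·(1649) + (-13)·(-6220) + (25)·(5595) + (-19)·(6996) + (-8)·(88) + (11)·(-8061) = 85
  c_5 = (-1)·(1649) + (-9)·(-6220) + (21)·(5595) + (-13)·(6996) + (-3)·(88) + (10)·(-8061) = 4
  c_6 = (0)·(1649) + (1)·(-6220) + (0)·(5595) + (1)·(6996) + (0)·(88) + (0)·(-8061) = 776
Writing each c_i in base p = 11:
  c_1 = 813 = 10·11^0 + 7·11^1 + 6·11^2
  c_2 = 810 = 7·11^0 + 7·11^1 + 6·11^2
  c_3 = 631 = 4·11^0 + 2·11^1 + 5·11^2
  c_4 = 85 = 8·11^0 + 7·11^1
  c_5 = 4 = 4·11^0
  c_6 = 776 = 6·11^0 + 4·11^1 + 6·11^2
p-restricted factor λ_0 = (10, 7, 4, 8, 4, 6)
p-restricted factor λ_1 = (7, 7, 2, 7, 0, 4)
p-restricted factor λ_2 = (6, 6, 5, 0, 0, 6)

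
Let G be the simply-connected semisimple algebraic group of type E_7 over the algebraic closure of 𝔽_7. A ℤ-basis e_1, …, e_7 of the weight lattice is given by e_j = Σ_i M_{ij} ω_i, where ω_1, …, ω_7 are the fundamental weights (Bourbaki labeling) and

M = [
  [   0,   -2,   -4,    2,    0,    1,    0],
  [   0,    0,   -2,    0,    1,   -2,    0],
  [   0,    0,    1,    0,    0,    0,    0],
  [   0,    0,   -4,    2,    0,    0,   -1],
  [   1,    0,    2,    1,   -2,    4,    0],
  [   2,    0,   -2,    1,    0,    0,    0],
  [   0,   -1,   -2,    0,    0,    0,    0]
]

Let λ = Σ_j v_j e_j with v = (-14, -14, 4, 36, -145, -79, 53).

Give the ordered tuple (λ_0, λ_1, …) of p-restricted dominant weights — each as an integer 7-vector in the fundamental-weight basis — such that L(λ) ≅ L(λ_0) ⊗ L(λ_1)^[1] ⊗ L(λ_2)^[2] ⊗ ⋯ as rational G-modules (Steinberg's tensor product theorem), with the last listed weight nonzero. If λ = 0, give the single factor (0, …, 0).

Change of basis e → ω: c = M·v where v = (-14, -14, 4, 36, -145, -79, 53):
  c_1 = (0)·(-14) + (-2)·(-14) + (-4)·(4) + 2·36 + (0)·(-145) + (1)·(-79) + 0·53 = 5
  c_2 = (0)·(-14) + (0)·(-14) + (-2)·(4) + 0·36 + (1)·(-145) + (-2)·(-79) + 0·53 = 5
  c_3 = (0)·(-14) + (0)·(-14) + 1·4 + 0·36 + (0)·(-145) + (0)·(-79) + 0·53 = 4
  c_4 = (0)·(-14) + (0)·(-14) + (-4)·(4) + 2·36 + (0)·(-145) + (0)·(-79) + (-1)·(53) = 3
  c_5 = (1)·(-14) + (0)·(-14) + 2·4 + 1·36 + (-2)·(-145) + (4)·(-79) + 0·53 = 4
  c_6 = (2)·(-14) + (0)·(-14) + (-2)·(4) + 1·36 + (0)·(-145) + (0)·(-79) + 0·53 = 0
  c_7 = (0)·(-14) + (-1)·(-14) + (-2)·(4) + 0·36 + (0)·(-145) + (0)·(-79) + 0·53 = 6
Expand coordinatewise in base 7:
  c_1 = 5 = 5·7^0
  c_2 = 5 = 5·7^0
  c_3 = 4 = 4·7^0
  c_4 = 3 = 3·7^0
  c_5 = 4 = 4·7^0
  c_6 = 0
  c_7 = 6 = 6·7^0
Factor λ_0 = (5, 5, 4, 3, 4, 0, 6)

((5, 5, 4, 3, 4, 0, 6),)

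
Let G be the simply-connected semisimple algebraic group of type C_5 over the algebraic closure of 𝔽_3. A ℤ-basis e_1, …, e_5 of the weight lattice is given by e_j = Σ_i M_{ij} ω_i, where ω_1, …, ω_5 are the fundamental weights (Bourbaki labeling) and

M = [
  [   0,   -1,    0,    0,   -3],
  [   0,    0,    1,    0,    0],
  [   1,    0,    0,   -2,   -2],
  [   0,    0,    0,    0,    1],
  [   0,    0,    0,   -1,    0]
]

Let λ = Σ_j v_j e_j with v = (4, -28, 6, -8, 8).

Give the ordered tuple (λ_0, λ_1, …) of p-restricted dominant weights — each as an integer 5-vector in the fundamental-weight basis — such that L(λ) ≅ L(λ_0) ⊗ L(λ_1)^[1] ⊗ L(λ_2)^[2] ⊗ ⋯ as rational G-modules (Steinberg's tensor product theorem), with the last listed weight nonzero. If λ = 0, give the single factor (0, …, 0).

Compute c_i = Σ_j M_{ij} v_j with v = (4, -28, 6, -8, 8):
  c_1 = 0*4 + -1*-28 + 0*6 + 0*-8 + -3*8 = 4
  c_2 = 0*4 + 0*-28 + 1*6 + 0*-8 + 0*8 = 6
  c_3 = 1*4 + 0*-28 + 0*6 + -2*-8 + -2*8 = 4
  c_4 = 0*4 + 0*-28 + 0*6 + 0*-8 + 1*8 = 8
  c_5 = 0*4 + 0*-28 + 0*6 + -1*-8 + 0*8 = 8
p = 3; digits c_i = Σ_j d_{ij}·3^j, 0 ≤ d_{ij} < 3:
  c_1 = 4 = 1·3^0 + 1·3^1
  c_2 = 6 = 0·3^0 + 2·3^1
  c_3 = 4 = 1·3^0 + 1·3^1
  c_4 = 8 = 2·3^0 + 2·3^1
  c_5 = 8 = 2·3^0 + 2·3^1
λ_0 = (1, 0, 1, 2, 2)
λ_1 = (1, 2, 1, 2, 2)

((1, 0, 1, 2, 2), (1, 2, 1, 2, 2))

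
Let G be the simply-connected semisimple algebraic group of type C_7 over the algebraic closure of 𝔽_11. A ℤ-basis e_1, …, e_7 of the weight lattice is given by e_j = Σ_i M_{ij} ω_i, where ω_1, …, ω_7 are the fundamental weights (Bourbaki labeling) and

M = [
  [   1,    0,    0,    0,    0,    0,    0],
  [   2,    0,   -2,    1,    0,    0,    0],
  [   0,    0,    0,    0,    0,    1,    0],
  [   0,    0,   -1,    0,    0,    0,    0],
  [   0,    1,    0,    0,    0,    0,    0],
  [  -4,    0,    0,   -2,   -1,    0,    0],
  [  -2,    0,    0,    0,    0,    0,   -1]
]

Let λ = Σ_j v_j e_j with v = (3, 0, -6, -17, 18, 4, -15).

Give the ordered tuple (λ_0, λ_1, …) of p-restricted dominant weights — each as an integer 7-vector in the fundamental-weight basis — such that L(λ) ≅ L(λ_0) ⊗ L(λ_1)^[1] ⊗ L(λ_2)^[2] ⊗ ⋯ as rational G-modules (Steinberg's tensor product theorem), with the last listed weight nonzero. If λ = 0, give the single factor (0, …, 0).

((3, 1, 4, 6, 0, 4, 9),)

Converting to the ω-basis (c_i = row i of M dotted with v = (3, 0, -6, -17, 18, 4, -15)):
  c_1 = 1*3 + 0*0 + 0*-6 + 0*-17 + 0*18 + 0*4 + 0*-15 = 3
  c_2 = 2*3 + 0*0 + -2*-6 + 1*-17 + 0*18 + 0*4 + 0*-15 = 1
  c_3 = 0*3 + 0*0 + 0*-6 + 0*-17 + 0*18 + 1*4 + 0*-15 = 4
  c_4 = 0*3 + 0*0 + -1*-6 + 0*-17 + 0*18 + 0*4 + 0*-15 = 6
  c_5 = 0*3 + 1*0 + 0*-6 + 0*-17 + 0*18 + 0*4 + 0*-15 = 0
  c_6 = -4*3 + 0*0 + 0*-6 + -2*-17 + -1*18 + 0*4 + 0*-15 = 4
  c_7 = -2*3 + 0*0 + 0*-6 + 0*-17 + 0*18 + 0*4 + -1*-15 = 9
p = 11; digits c_i = Σ_j d_{ij}·11^j, 0 ≤ d_{ij} < 11:
  c_1 = 3 = 3·11^0
  c_2 = 1 = 1·11^0
  c_3 = 4 = 4·11^0
  c_4 = 6 = 6·11^0
  c_5 = 0
  c_6 = 4 = 4·11^0
  c_7 = 9 = 9·11^0
λ_0 = (3, 1, 4, 6, 0, 4, 9)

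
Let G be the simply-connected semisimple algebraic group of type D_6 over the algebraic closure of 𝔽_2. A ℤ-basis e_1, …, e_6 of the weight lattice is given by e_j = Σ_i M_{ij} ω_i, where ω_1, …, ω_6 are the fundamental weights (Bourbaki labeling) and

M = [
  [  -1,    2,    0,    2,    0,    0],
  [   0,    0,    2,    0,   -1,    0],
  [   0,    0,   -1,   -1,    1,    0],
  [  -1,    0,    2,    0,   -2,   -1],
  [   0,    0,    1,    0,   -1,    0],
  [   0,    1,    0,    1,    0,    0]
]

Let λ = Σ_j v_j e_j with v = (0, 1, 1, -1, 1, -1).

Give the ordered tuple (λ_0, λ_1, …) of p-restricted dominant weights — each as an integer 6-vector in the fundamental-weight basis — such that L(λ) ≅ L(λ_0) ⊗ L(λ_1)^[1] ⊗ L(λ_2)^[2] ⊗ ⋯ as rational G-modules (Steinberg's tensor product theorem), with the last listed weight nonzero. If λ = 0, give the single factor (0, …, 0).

Compute c_i = Σ_j M_{ij} v_j with v = (0, 1, 1, -1, 1, -1):
  c_1 = -1*0 + 2*1 + 0*1 + 2*-1 + 0*1 + 0*-1 = 0
  c_2 = 0*0 + 0*1 + 2*1 + 0*-1 + -1*1 + 0*-1 = 1
  c_3 = 0*0 + 0*1 + -1*1 + -1*-1 + 1*1 + 0*-1 = 1
  c_4 = -1*0 + 0*1 + 2*1 + 0*-1 + -2*1 + -1*-1 = 1
  c_5 = 0*0 + 0*1 + 1*1 + 0*-1 + -1*1 + 0*-1 = 0
  c_6 = 0*0 + 1*1 + 0*1 + 1*-1 + 0*1 + 0*-1 = 0
Writing each c_i in base p = 2:
  c_1 = 0
  c_2 = 1 = 1·2^0
  c_3 = 1 = 1·2^0
  c_4 = 1 = 1·2^0
  c_5 = 0
  c_6 = 0
λ_0 = (0, 1, 1, 1, 0, 0)

((0, 1, 1, 1, 0, 0),)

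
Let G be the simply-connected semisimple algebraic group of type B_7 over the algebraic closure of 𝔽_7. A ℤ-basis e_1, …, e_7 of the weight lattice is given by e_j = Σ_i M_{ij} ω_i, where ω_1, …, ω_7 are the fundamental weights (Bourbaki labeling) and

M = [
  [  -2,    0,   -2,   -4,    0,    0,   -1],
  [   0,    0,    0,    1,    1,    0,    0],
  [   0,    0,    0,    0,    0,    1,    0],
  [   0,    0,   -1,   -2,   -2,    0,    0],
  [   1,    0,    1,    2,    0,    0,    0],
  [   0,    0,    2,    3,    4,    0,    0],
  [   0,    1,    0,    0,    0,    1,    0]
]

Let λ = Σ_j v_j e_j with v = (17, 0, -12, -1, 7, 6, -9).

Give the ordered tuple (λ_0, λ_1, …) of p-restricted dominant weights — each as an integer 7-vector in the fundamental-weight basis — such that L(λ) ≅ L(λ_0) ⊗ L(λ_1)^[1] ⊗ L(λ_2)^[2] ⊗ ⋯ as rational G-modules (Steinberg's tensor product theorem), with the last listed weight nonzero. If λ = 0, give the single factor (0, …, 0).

((3, 6, 6, 0, 3, 1, 6),)

In the fundamental-weight basis, λ has coordinates c = M·v (v = (17, 0, -12, -1, 7, 6, -9)):
  c_1 = (-2)·(17) + (0)·(0) + (-2)·(-12) + (-4)·(-1) + (0)·(7) + (0)·(6) + (-1)·(-9) = 3
  c_2 = (0)·(17) + (0)·(0) + (0)·(-12) + (1)·(-1) + (1)·(7) + (0)·(6) + (0)·(-9) = 6
  c_3 = (0)·(17) + (0)·(0) + (0)·(-12) + (0)·(-1) + (0)·(7) + (1)·(6) + (0)·(-9) = 6
  c_4 = (0)·(17) + (0)·(0) + (-1)·(-12) + (-2)·(-1) + (-2)·(7) + (0)·(6) + (0)·(-9) = 0
  c_5 = (1)·(17) + (0)·(0) + (1)·(-12) + (2)·(-1) + (0)·(7) + (0)·(6) + (0)·(-9) = 3
  c_6 = (0)·(17) + (0)·(0) + (2)·(-12) + (3)·(-1) + (4)·(7) + (0)·(6) + (0)·(-9) = 1
  c_7 = (0)·(17) + (1)·(0) + (0)·(-12) + (0)·(-1) + (0)·(7) + (1)·(6) + (0)·(-9) = 6
Base-7 expansion of each c_i:
  c_1 = 3 = 3·7^0
  c_2 = 6 = 6·7^0
  c_3 = 6 = 6·7^0
  c_4 = 0
  c_5 = 3 = 3·7^0
  c_6 = 1 = 1·7^0
  c_7 = 6 = 6·7^0
λ_0 = (3, 6, 6, 0, 3, 1, 6)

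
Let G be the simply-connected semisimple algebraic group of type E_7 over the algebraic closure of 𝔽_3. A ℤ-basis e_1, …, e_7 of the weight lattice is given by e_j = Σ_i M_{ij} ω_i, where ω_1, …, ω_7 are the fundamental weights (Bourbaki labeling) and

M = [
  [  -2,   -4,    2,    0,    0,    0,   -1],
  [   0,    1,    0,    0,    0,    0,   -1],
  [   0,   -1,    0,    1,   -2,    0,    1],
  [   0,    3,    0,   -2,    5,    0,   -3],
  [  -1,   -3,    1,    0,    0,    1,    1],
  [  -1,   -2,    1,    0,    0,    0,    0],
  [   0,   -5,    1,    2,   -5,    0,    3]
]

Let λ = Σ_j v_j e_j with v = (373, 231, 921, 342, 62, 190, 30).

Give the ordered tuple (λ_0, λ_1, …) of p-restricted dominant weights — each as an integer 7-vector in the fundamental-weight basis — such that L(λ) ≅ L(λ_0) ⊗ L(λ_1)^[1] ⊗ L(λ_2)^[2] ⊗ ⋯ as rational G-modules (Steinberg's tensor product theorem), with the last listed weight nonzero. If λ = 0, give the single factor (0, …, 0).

Compute c_i = Σ_j M_{ij} v_j with v = (373, 231, 921, 342, 62, 190, 30):
  c_1 = (-2)·(373) + (-4)·(231) + 2·921 + 0·342 + 0·62 + 0·190 + (-1)·(30) = 142
  c_2 = 0·373 + 1·231 + 0·921 + 0·342 + 0·62 + 0·190 + (-1)·(30) = 201
  c_3 = 0·373 + (-1)·(231) + 0·921 + 1·342 + (-2)·(62) + 0·190 + 1·30 = 17
  c_4 = 0·373 + 3·231 + 0·921 + (-2)·(342) + 5·62 + 0·190 + (-3)·(30) = 229
  c_5 = (-1)·(373) + (-3)·(231) + 1·921 + 0·342 + 0·62 + 1·190 + 1·30 = 75
  c_6 = (-1)·(373) + (-2)·(231) + 1·921 + 0·342 + 0·62 + 0·190 + 0·30 = 86
  c_7 = 0·373 + (-5)·(231) + 1·921 + 2·342 + (-5)·(62) + 0·190 + 3·30 = 230
Base-3 expansion of each c_i:
  c_1 = 142 = 1·3^0 + 2·3^1 + 0·3^2 + 2·3^3 + 1·3^4
  c_2 = 201 = 0·3^0 + 1·3^1 + 1·3^2 + 1·3^3 + 2·3^4
  c_3 = 17 = 2·3^0 + 2·3^1 + 1·3^2
  c_4 = 229 = 1·3^0 + 1·3^1 + 1·3^2 + 2·3^3 + 2·3^4
  c_5 = 75 = 0·3^0 + 1·3^1 + 2·3^2 + 2·3^3
  c_6 = 86 = 2·3^0 + 1·3^1 + 0·3^2 + 0·3^3 + 1·3^4
  c_7 = 230 = 2·3^0 + 1·3^1 + 1·3^2 + 2·3^3 + 2·3^4
λ_0 = (1, 0, 2, 1, 0, 2, 2)
λ_1 = (2, 1, 2, 1, 1, 1, 1)
λ_2 = (0, 1, 1, 1, 2, 0, 1)
λ_3 = (2, 1, 0, 2, 2, 0, 2)
λ_4 = (1, 2, 0, 2, 0, 1, 2)

((1, 0, 2, 1, 0, 2, 2), (2, 1, 2, 1, 1, 1, 1), (0, 1, 1, 1, 2, 0, 1), (2, 1, 0, 2, 2, 0, 2), (1, 2, 0, 2, 0, 1, 2))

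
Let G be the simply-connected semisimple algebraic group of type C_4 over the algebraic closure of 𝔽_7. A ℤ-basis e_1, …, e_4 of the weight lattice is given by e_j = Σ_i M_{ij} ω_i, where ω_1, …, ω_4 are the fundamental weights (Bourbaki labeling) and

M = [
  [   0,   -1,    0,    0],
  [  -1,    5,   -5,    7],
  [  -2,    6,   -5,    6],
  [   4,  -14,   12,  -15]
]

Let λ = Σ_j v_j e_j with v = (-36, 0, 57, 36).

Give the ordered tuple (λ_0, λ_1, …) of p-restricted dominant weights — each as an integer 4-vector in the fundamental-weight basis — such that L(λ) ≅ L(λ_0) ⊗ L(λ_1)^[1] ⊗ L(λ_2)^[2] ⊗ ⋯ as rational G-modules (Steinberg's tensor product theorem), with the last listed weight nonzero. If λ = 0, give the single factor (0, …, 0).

((0, 3, 3, 0),)

In the fundamental-weight basis, λ has coordinates c = M·v (v = (-36, 0, 57, 36)):
  c_1 = 0*-36 + -1*0 + 0*57 + 0*36 = 0
  c_2 = -1*-36 + 5*0 + -5*57 + 7*36 = 3
  c_3 = -2*-36 + 6*0 + -5*57 + 6*36 = 3
  c_4 = 4*-36 + -14*0 + 12*57 + -15*36 = 0
p = 7; digits c_i = Σ_j d_{ij}·7^j, 0 ≤ d_{ij} < 7:
  c_1 = 0
  c_2 = 3 = 3·7^0
  c_3 = 3 = 3·7^0
  c_4 = 0
p-restricted factor λ_0 = (0, 3, 3, 0)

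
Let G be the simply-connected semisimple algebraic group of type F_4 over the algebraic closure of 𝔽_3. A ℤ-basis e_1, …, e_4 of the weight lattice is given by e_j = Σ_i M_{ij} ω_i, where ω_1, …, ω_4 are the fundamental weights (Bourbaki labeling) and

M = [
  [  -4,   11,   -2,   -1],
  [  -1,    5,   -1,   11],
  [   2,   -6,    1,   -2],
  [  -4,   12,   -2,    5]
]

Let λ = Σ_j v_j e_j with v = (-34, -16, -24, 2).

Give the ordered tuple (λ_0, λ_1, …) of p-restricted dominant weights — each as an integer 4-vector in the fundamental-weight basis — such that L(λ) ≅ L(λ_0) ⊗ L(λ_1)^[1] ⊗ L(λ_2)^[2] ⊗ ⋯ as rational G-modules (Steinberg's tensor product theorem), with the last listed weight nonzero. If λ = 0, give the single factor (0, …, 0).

Converting to the ω-basis (c_i = row i of M dotted with v = (-34, -16, -24, 2)):
  c_1 = (-4)·(-34) + (11)·(-16) + (-2)·(-24) + (-1)·(2) = 6
  c_2 = (-1)·(-34) + (5)·(-16) + (-1)·(-24) + (11)·(2) = 0
  c_3 = (2)·(-34) + (-6)·(-16) + (1)·(-24) + (-2)·(2) = 0
  c_4 = (-4)·(-34) + (12)·(-16) + (-2)·(-24) + (5)·(2) = 2
p = 3; digits c_i = Σ_j d_{ij}·3^j, 0 ≤ d_{ij} < 3:
  c_1 = 6 = 0·3^0 + 2·3^1
  c_2 = 0
  c_3 = 0
  c_4 = 2 = 2·3^0
λ_0 = (0, 0, 0, 2)
λ_1 = (2, 0, 0, 0)

((0, 0, 0, 2), (2, 0, 0, 0))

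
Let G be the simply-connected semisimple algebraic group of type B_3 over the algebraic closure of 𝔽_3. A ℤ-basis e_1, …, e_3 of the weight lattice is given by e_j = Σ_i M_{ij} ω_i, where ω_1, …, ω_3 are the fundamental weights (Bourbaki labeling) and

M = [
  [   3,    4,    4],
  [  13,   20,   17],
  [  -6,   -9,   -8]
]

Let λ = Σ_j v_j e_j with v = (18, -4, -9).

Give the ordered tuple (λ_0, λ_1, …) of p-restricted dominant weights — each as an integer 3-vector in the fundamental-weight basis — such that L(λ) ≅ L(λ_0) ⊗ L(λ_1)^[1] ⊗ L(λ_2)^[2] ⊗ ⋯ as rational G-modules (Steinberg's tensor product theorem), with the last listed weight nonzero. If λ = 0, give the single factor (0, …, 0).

Compute c_i = Σ_j M_{ij} v_j with v = (18, -4, -9):
  c_1 = 3*18 + 4*-4 + 4*-9 = 2
  c_2 = 13*18 + 20*-4 + 17*-9 = 1
  c_3 = -6*18 + -9*-4 + -8*-9 = 0
Writing each c_i in base p = 3:
  c_1 = 2 = 2·3^0
  c_2 = 1 = 1·3^0
  c_3 = 0
Factor λ_0 = (2, 1, 0)

((2, 1, 0),)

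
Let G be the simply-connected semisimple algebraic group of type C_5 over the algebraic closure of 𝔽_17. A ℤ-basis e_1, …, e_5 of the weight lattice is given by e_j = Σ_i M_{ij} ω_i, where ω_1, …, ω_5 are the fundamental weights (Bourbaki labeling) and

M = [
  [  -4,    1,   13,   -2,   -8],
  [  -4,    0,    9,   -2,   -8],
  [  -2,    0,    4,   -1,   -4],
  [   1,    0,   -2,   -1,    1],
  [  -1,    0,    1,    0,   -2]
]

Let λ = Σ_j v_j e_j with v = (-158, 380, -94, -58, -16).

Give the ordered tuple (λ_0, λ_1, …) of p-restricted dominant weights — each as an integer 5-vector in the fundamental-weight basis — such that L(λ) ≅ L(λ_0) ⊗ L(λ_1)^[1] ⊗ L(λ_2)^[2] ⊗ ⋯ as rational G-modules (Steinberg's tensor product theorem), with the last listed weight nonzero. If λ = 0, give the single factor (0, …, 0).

Compute c_i = Σ_j M_{ij} v_j with v = (-158, 380, -94, -58, -16):
  c_1 = (-4)·(-158) + 1·380 + (13)·(-94) + (-2)·(-58) + (-8)·(-16) = 34
  c_2 = (-4)·(-158) + 0·380 + (9)·(-94) + (-2)·(-58) + (-8)·(-16) = 30
  c_3 = (-2)·(-158) + 0·380 + (4)·(-94) + (-1)·(-58) + (-4)·(-16) = 62
  c_4 = (1)·(-158) + 0·380 + (-2)·(-94) + (-1)·(-58) + (1)·(-16) = 72
  c_5 = (-1)·(-158) + 0·380 + (1)·(-94) + (0)·(-58) + (-2)·(-16) = 96
Base-17 expansion of each c_i:
  c_1 = 34 = 0·17^0 + 2·17^1
  c_2 = 30 = 13·17^0 + 1·17^1
  c_3 = 62 = 11·17^0 + 3·17^1
  c_4 = 72 = 4·17^0 + 4·17^1
  c_5 = 96 = 11·17^0 + 5·17^1
λ_0 = (0, 13, 11, 4, 11)
λ_1 = (2, 1, 3, 4, 5)

((0, 13, 11, 4, 11), (2, 1, 3, 4, 5))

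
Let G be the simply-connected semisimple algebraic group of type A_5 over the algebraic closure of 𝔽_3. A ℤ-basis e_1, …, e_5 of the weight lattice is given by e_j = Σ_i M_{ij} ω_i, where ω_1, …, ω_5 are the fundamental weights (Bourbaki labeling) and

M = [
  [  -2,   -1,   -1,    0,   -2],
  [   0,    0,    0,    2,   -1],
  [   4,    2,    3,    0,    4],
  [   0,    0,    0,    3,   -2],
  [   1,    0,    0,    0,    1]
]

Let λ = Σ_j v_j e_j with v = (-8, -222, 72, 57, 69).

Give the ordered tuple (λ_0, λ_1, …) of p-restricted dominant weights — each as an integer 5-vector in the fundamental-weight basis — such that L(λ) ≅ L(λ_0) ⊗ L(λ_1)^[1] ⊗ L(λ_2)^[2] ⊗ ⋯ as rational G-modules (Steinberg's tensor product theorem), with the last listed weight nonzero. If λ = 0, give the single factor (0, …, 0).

In the fundamental-weight basis, λ has coordinates c = M·v (v = (-8, -222, 72, 57, 69)):
  c_1 = (-2)·(-8) + (-1)·(-222) + (-1)·(72) + 0·57 + (-2)·(69) = 28
  c_2 = (0)·(-8) + (0)·(-222) + 0·72 + 2·57 + (-1)·(69) = 45
  c_3 = (4)·(-8) + (2)·(-222) + 3·72 + 0·57 + 4·69 = 16
  c_4 = (0)·(-8) + (0)·(-222) + 0·72 + 3·57 + (-2)·(69) = 33
  c_5 = (1)·(-8) + (0)·(-222) + 0·72 + 0·57 + 1·69 = 61
Expand coordinatewise in base 3:
  c_1 = 28 = 1·3^0 + 0·3^1 + 0·3^2 + 1·3^3
  c_2 = 45 = 0·3^0 + 0·3^1 + 2·3^2 + 1·3^3
  c_3 = 16 = 1·3^0 + 2·3^1 + 1·3^2
  c_4 = 33 = 0·3^0 + 2·3^1 + 0·3^2 + 1·3^3
  c_5 = 61 = 1·3^0 + 2·3^1 + 0·3^2 + 2·3^3
p-restricted factor λ_0 = (1, 0, 1, 0, 1)
p-restricted factor λ_1 = (0, 0, 2, 2, 2)
p-restricted factor λ_2 = (0, 2, 1, 0, 0)
p-restricted factor λ_3 = (1, 1, 0, 1, 2)

((1, 0, 1, 0, 1), (0, 0, 2, 2, 2), (0, 2, 1, 0, 0), (1, 1, 0, 1, 2))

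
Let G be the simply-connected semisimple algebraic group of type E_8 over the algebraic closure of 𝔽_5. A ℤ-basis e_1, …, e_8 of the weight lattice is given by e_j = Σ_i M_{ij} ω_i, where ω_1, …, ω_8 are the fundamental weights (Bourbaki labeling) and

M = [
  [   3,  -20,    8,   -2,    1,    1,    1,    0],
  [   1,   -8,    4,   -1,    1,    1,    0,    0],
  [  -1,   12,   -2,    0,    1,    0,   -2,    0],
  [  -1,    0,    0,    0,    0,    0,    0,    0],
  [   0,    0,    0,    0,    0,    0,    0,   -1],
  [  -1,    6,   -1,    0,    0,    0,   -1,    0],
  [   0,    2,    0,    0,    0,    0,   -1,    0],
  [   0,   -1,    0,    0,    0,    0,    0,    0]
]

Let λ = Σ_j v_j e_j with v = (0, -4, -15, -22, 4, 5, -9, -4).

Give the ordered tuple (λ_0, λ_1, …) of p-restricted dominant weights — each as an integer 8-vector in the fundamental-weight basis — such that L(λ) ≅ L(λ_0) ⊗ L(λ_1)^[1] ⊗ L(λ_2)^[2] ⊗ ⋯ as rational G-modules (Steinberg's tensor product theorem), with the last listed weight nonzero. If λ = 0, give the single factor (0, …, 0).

Compute c_i = Σ_j M_{ij} v_j with v = (0, -4, -15, -22, 4, 5, -9, -4):
  c_1 = (3)·(0) + (-20)·(-4) + (8)·(-15) + (-2)·(-22) + (1)·(4) + (1)·(5) + (1)·(-9) + (0)·(-4) = 4
  c_2 = (1)·(0) + (-8)·(-4) + (4)·(-15) + (-1)·(-22) + (1)·(4) + (1)·(5) + (0)·(-9) + (0)·(-4) = 3
  c_3 = (-1)·(0) + (12)·(-4) + (-2)·(-15) + (0)·(-22) + (1)·(4) + (0)·(5) + (-2)·(-9) + (0)·(-4) = 4
  c_4 = (-1)·(0) + (0)·(-4) + (0)·(-15) + (0)·(-22) + (0)·(4) + (0)·(5) + (0)·(-9) + (0)·(-4) = 0
  c_5 = (0)·(0) + (0)·(-4) + (0)·(-15) + (0)·(-22) + (0)·(4) + (0)·(5) + (0)·(-9) + (-1)·(-4) = 4
  c_6 = (-1)·(0) + (6)·(-4) + (-1)·(-15) + (0)·(-22) + (0)·(4) + (0)·(5) + (-1)·(-9) + (0)·(-4) = 0
  c_7 = (0)·(0) + (2)·(-4) + (0)·(-15) + (0)·(-22) + (0)·(4) + (0)·(5) + (-1)·(-9) + (0)·(-4) = 1
  c_8 = (0)·(0) + (-1)·(-4) + (0)·(-15) + (0)·(-22) + (0)·(4) + (0)·(5) + (0)·(-9) + (0)·(-4) = 4
Base-5 expansion of each c_i:
  c_1 = 4 = 4·5^0
  c_2 = 3 = 3·5^0
  c_3 = 4 = 4·5^0
  c_4 = 0
  c_5 = 4 = 4·5^0
  c_6 = 0
  c_7 = 1 = 1·5^0
  c_8 = 4 = 4·5^0
λ_0 = (4, 3, 4, 0, 4, 0, 1, 4)

((4, 3, 4, 0, 4, 0, 1, 4),)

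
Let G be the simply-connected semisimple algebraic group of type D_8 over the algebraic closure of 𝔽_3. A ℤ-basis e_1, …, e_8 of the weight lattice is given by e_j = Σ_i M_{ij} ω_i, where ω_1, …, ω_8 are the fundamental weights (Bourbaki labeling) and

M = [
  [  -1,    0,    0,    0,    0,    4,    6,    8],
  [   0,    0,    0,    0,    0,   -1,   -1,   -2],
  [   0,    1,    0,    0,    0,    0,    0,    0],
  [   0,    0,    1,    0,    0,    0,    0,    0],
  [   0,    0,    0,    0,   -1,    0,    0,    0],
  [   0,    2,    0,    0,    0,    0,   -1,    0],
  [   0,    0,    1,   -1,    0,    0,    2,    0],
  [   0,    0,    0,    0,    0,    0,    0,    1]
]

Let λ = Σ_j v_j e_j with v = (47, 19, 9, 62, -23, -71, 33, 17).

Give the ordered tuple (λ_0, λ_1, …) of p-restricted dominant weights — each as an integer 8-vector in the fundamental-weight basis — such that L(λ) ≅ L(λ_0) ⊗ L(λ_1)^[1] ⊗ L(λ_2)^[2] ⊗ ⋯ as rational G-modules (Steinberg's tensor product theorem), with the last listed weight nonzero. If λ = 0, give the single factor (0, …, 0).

((0, 1, 1, 0, 2, 2, 1, 2), (1, 1, 0, 0, 1, 1, 1, 2), (0, 0, 2, 1, 2, 0, 1, 1))

ω-coordinates c = M·v, v = (47, 19, 9, 62, -23, -71, 33, 17):
  c_1 = (-1)·(47) + 0·19 + 0·9 + 0·62 + (0)·(-23) + (4)·(-71) + 6·33 + 8·17 = 3
  c_2 = 0·47 + 0·19 + 0·9 + 0·62 + (0)·(-23) + (-1)·(-71) + (-1)·(33) + (-2)·(17) = 4
  c_3 = 0·47 + 1·19 + 0·9 + 0·62 + (0)·(-23) + (0)·(-71) + 0·33 + 0·17 = 19
  c_4 = 0·47 + 0·19 + 1·9 + 0·62 + (0)·(-23) + (0)·(-71) + 0·33 + 0·17 = 9
  c_5 = 0·47 + 0·19 + 0·9 + 0·62 + (-1)·(-23) + (0)·(-71) + 0·33 + 0·17 = 23
  c_6 = 0·47 + 2·19 + 0·9 + 0·62 + (0)·(-23) + (0)·(-71) + (-1)·(33) + 0·17 = 5
  c_7 = 0·47 + 0·19 + 1·9 + (-1)·(62) + (0)·(-23) + (0)·(-71) + 2·33 + 0·17 = 13
  c_8 = 0·47 + 0·19 + 0·9 + 0·62 + (0)·(-23) + (0)·(-71) + 0·33 + 1·17 = 17
Expand coordinatewise in base 3:
  c_1 = 3 = 0·3^0 + 1·3^1
  c_2 = 4 = 1·3^0 + 1·3^1
  c_3 = 19 = 1·3^0 + 0·3^1 + 2·3^2
  c_4 = 9 = 0·3^0 + 0·3^1 + 1·3^2
  c_5 = 23 = 2·3^0 + 1·3^1 + 2·3^2
  c_6 = 5 = 2·3^0 + 1·3^1
  c_7 = 13 = 1·3^0 + 1·3^1 + 1·3^2
  c_8 = 17 = 2·3^0 + 2·3^1 + 1·3^2
p-restricted factor λ_0 = (0, 1, 1, 0, 2, 2, 1, 2)
p-restricted factor λ_1 = (1, 1, 0, 0, 1, 1, 1, 2)
p-restricted factor λ_2 = (0, 0, 2, 1, 2, 0, 1, 1)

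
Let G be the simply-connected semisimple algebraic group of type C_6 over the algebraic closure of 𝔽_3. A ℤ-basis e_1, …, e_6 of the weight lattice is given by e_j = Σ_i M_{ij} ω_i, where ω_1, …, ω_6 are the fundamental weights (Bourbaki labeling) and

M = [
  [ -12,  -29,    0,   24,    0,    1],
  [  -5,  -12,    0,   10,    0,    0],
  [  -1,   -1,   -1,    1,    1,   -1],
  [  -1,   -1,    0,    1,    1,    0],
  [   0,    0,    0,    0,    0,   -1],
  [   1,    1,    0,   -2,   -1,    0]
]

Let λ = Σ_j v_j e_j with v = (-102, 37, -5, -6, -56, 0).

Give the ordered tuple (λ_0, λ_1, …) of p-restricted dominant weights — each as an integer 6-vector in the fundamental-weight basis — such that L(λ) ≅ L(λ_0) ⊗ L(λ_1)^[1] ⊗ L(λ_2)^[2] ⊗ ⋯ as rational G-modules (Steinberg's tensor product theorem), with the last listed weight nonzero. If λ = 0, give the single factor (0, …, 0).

((1, 0, 2, 0, 0, 0), (2, 2, 2, 1, 0, 1))

Compute c_i = Σ_j M_{ij} v_j with v = (-102, 37, -5, -6, -56, 0):
  c_1 = (-12)·(-102) + (-29)·(37) + (0)·(-5) + (24)·(-6) + (0)·(-56) + (1)·(0) = 7
  c_2 = (-5)·(-102) + (-12)·(37) + (0)·(-5) + (10)·(-6) + (0)·(-56) + (0)·(0) = 6
  c_3 = (-1)·(-102) + (-1)·(37) + (-1)·(-5) + (1)·(-6) + (1)·(-56) + (-1)·(0) = 8
  c_4 = (-1)·(-102) + (-1)·(37) + (0)·(-5) + (1)·(-6) + (1)·(-56) + (0)·(0) = 3
  c_5 = (0)·(-102) + (0)·(37) + (0)·(-5) + (0)·(-6) + (0)·(-56) + (-1)·(0) = 0
  c_6 = (1)·(-102) + (1)·(37) + (0)·(-5) + (-2)·(-6) + (-1)·(-56) + (0)·(0) = 3
Base-3 expansion of each c_i:
  c_1 = 7 = 1·3^0 + 2·3^1
  c_2 = 6 = 0·3^0 + 2·3^1
  c_3 = 8 = 2·3^0 + 2·3^1
  c_4 = 3 = 0·3^0 + 1·3^1
  c_5 = 0
  c_6 = 3 = 0·3^0 + 1·3^1
Factor λ_0 = (1, 0, 2, 0, 0, 0)
Factor λ_1 = (2, 2, 2, 1, 0, 1)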